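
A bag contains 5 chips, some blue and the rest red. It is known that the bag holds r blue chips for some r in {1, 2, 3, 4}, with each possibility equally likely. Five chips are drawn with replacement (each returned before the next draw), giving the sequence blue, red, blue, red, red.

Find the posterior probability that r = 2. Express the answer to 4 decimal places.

For each hypothesis, P(data | H) works out to: P(data | r = 1) = (1/5)(4/5)(1/5)(4/5)(4/5) = 0.02048; P(data | r = 2) = (2/5)(3/5)(2/5)(3/5)(3/5) = 0.03456; P(data | r = 3) = (3/5)(2/5)(3/5)(2/5)(2/5) = 0.02304; P(data | r = 4) = (4/5)(1/5)(4/5)(1/5)(1/5) = 0.00512.
Weighting by the prior gives 1/4 · 0.02048 = 0.00512, 1/4 · 0.03456 = 0.00864, 1/4 · 0.02304 = 0.00576, 1/4 · 0.00512 = 0.00128; summing to 0.0208.
By Bayes' rule, P(r = 2 | data) = (0.00864) / (0.0208) = 0.41538.

0.4154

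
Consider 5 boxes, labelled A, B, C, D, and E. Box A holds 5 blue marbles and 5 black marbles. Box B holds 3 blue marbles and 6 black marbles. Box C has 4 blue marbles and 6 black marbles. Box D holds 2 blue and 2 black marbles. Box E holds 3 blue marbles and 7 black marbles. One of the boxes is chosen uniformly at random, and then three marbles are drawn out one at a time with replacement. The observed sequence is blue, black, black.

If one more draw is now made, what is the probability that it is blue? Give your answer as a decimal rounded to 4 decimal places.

0.4006

Compute the likelihood of the observed sequence for each case: P(data | box A) = (5/10)(5/10)(5/10) = 0.125; P(data | box B) = (3/9)(6/9)(6/9) = 0.14815; P(data | box C) = (4/10)(6/10)(6/10) = 0.144; P(data | box D) = (2/4)(2/4)(2/4) = 0.125; P(data | box E) = (3/10)(7/10)(7/10) = 0.147.
Weighting by the prior gives 1/5 · 0.125 = 0.025, 1/5 · 0.14815 = 0.02963, 1/5 · 0.144 = 0.0288, 1/5 · 0.125 = 0.025, 1/5 · 0.147 = 0.0294; with total 0.13783.
Normalising, the posterior is P(box A | data) = 0.18138, P(box B | data) = 0.21497, P(box C | data) = 0.20895, P(box D | data) = 0.18138, P(box E | data) = 0.21331.
Averaging over the posterior, P(blue next | data) = (1/2)(0.18138) + (1/3)(0.21497) + (2/5)(0.20895) + (1/2)(0.18138) + (3/10)(0.21331) = 0.40061.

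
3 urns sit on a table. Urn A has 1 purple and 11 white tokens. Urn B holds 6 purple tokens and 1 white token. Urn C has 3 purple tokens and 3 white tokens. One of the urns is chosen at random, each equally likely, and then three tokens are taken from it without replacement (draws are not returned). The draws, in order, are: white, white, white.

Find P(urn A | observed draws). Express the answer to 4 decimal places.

Under each hypothesis, the probability of the observed sequence is: P(data | urn A) = (11/12)(10/11)(9/10) = 3/4; P(data | urn B) = (1/7)(0/6) = 0; P(data | urn C) = (3/6)(2/5)(1/4) = 1/20.
Weighting by the prior gives 1/3 · 3/4 = 1/4, 1/3 · 0 = 0, 1/3 · 1/20 = 1/60; these sum to 4/15.
So P(urn A | data) = (1/4) / (4/15) = 15/16.

0.9375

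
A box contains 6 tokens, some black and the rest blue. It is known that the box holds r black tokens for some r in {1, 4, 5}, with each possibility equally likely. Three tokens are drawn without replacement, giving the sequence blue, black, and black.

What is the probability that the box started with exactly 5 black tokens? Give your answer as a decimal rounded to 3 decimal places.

The likelihood of the observed sequence under each hypothesis: P(data | r = 1) = (5/6)(1/5)(0/4) = 0; P(data | r = 4) = (2/6)(4/5)(3/4) = 1/5; P(data | r = 5) = (1/6)(5/5)(4/4) = 1/6.
Weighting by the prior gives 1/3 · 0 = 0, 1/3 · 1/5 = 1/15, 1/3 · 1/6 = 1/18; summing to 11/90.
By Bayes' rule, P(r = 5 | data) = (1/18) / (11/90) = 5/11.

0.455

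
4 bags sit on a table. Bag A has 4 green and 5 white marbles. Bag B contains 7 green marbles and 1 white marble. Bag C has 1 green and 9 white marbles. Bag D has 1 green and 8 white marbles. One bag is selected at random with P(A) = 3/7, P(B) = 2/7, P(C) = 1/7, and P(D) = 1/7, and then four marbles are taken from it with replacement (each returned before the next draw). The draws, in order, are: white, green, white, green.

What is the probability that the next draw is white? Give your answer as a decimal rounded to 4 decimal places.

0.5366

For each hypothesis, P(data | H) works out to: P(data | bag A) = (5/9)(4/9)(5/9)(4/9) = 0.060966; P(data | bag B) = (1/8)(7/8)(1/8)(7/8) = 0.011963; P(data | bag C) = (9/10)(1/10)(9/10)(1/10) = 0.0081; P(data | bag D) = (8/9)(1/9)(8/9)(1/9) = 0.0097546.
The prior-weighted likelihoods are 3/7 · 0.060966 = 0.026128, 2/7 · 0.011963 = 0.003418, 1/7 · 0.0081 = 0.0011571, 1/7 · 0.0097546 = 0.0013935; these sum to 0.032097.
Dividing through by the total gives posterior P(bag A | data) = 0.81404, P(bag B | data) = 0.10649, P(bag C | data) = 0.036051, P(bag D | data) = 0.043416.
Averaging over the posterior, P(white next | data) = (5/9)(0.81404) + (1/8)(0.10649) + (9/10)(0.036051) + (8/9)(0.043416) = 0.5366.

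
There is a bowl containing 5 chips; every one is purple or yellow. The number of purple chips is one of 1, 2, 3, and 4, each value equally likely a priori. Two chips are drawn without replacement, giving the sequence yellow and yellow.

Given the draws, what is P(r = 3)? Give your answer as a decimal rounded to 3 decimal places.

0.100

For each hypothesis, P(data | H) works out to: P(data | r = 1) = (4/5)(3/4) = 3/5; P(data | r = 2) = (3/5)(2/4) = 3/10; P(data | r = 3) = (2/5)(1/4) = 1/10; P(data | r = 4) = (1/5)(0/4) = 0.
Multiplying each by its prior: 1/4 · 3/5 = 3/20, 1/4 · 3/10 = 3/40, 1/4 · 1/10 = 1/40, 1/4 · 0 = 0; summing to 1/4.
So P(r = 3 | data) = (1/40) / (1/4) = 1/10.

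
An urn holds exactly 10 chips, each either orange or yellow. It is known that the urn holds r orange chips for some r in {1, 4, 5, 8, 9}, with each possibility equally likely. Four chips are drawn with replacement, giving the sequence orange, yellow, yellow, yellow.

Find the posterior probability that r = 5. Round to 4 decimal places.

0.2728

Compute the likelihood of the observed sequence for each case: P(data | r = 1) = (1/10)(9/10)(9/10)(9/10) = 0.0729; P(data | r = 4) = (4/10)(6/10)(6/10)(6/10) = 0.0864; P(data | r = 5) = (5/10)(5/10)(5/10)(5/10) = 0.0625; P(data | r = 8) = (8/10)(2/10)(2/10)(2/10) = 0.0064; P(data | r = 9) = (9/10)(1/10)(1/10)(1/10) = 0.0009.
The prior-weighted likelihoods are 1/5 · 0.0729 = 0.01458, 1/5 · 0.0864 = 0.01728, 1/5 · 0.0625 = 0.0125, 1/5 · 0.0064 = 0.00128, 1/5 · 0.0009 = 0.00018; with total 0.04582.
Therefore the posterior P(r = 5 | data) = (0.0125) / (0.04582) = 0.27281.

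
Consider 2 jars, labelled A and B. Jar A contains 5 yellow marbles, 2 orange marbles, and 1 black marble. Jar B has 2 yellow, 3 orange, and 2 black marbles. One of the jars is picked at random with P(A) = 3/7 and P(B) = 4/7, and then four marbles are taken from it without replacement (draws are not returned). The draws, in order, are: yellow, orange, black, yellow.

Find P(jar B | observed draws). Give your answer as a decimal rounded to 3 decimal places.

0.444

Compute the likelihood of the observed sequence for each case: P(data | jar A) = (5/8)(2/7)(1/6)(4/5) = 1/42; P(data | jar B) = (2/7)(3/6)(2/5)(1/4) = 1/70.
The prior-weighted likelihoods are 3/7 · 1/42 = 1/98, 4/7 · 1/70 = 2/245; with total 9/490.
So P(jar B | data) = (2/245) / (9/490) = 4/9.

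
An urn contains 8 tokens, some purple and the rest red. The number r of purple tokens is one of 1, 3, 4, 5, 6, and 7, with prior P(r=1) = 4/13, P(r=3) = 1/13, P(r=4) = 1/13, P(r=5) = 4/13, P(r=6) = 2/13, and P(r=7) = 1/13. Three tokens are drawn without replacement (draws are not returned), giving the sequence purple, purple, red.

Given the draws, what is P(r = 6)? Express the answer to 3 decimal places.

Under each hypothesis, the probability of the observed sequence is: P(data | r = 1) = (1/8)(0/7) = 0; P(data | r = 3) = (3/8)(2/7)(5/6) = 5/56; P(data | r = 4) = (4/8)(3/7)(4/6) = 1/7; P(data | r = 5) = (5/8)(4/7)(3/6) = 5/28; P(data | r = 6) = (6/8)(5/7)(2/6) = 5/28; P(data | r = 7) = (7/8)(6/7)(1/6) = 1/8.
Weighting by the prior gives 4/13 · 0 = 0, 1/13 · 5/56 = 5/728, 1/13 · 1/7 = 1/91, 4/13 · 5/28 = 5/91, 2/13 · 5/28 = 5/182, 1/13 · 1/8 = 1/104; summing to 10/91.
Therefore the posterior P(r = 6 | data) = (5/182) / (10/91) = 1/4.

0.250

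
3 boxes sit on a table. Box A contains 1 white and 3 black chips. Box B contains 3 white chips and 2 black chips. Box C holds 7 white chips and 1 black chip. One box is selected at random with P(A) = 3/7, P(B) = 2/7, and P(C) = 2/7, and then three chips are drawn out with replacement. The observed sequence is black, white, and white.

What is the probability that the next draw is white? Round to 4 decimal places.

0.6055

The likelihood of the observed sequence under each hypothesis: P(data | box A) = (3/4)(1/4)(1/4) = 0.046875; P(data | box B) = (2/5)(3/5)(3/5) = 0.144; P(data | box C) = (1/8)(7/8)(7/8) = 0.095703.
Weighting by the prior gives 3/7 · 0.046875 = 0.020089, 2/7 · 0.144 = 0.041143, 2/7 · 0.095703 = 0.027344; these sum to 0.088576.
Normalising, the posterior is P(box A | data) = 0.2268, P(box B | data) = 0.46449, P(box C | data) = 0.3087.
The predictive probability is P(white next | data) = (1/4)(0.2268) + (3/5)(0.46449) + (7/8)(0.3087) = 0.60551.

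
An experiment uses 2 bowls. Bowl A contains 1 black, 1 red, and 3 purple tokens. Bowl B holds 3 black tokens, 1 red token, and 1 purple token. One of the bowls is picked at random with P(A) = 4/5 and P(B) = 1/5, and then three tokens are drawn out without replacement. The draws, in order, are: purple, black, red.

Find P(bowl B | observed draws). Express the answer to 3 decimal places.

The likelihood of the observed sequence under each hypothesis: P(data | bowl A) = (3/5)(1/4)(1/3) = 1/20; P(data | bowl B) = (1/5)(3/4)(1/3) = 1/20.
Multiplying each by its prior: 4/5 · 1/20 = 1/25, 1/5 · 1/20 = 1/100; these sum to 1/20.
So P(bowl B | data) = (1/100) / (1/20) = 1/5.

0.200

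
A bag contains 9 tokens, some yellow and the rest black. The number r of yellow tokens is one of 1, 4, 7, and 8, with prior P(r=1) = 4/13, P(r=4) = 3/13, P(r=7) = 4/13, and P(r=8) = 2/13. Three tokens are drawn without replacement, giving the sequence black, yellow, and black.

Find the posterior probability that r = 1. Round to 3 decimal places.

0.431

Under each hypothesis, the probability of the observed sequence is: P(data | r = 1) = (8/9)(1/8)(7/7) = 1/9; P(data | r = 4) = (5/9)(4/8)(4/7) = 10/63; P(data | r = 7) = (2/9)(7/8)(1/7) = 1/36; P(data | r = 8) = (1/9)(8/8)(0/7) = 0.
Multiplying each by its prior: 4/13 · 1/9 = 4/117, 3/13 · 10/63 = 10/273, 4/13 · 1/36 = 1/117, 2/13 · 0 = 0; summing to 5/63.
Hence P(r = 1 | data) = (4/117) / (5/63) = 28/65.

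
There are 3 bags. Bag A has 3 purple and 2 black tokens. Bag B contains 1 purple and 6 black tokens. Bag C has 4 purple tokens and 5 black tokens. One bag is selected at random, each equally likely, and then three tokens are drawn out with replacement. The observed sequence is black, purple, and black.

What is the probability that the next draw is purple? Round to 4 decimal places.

For each hypothesis, P(data | H) works out to: P(data | bag A) = (2/5)(3/5)(2/5) = 0.096; P(data | bag B) = (6/7)(1/7)(6/7) = 0.10496; P(data | bag C) = (5/9)(4/9)(5/9) = 0.13717.
The prior-weighted likelihoods are 1/3 · 0.096 = 0.032, 1/3 · 0.10496 = 0.034985, 1/3 · 0.13717 = 0.045725; summing to 0.11271.
Dividing through by the total gives posterior P(bag A | data) = 0.28391, P(bag B | data) = 0.3104, P(bag C | data) = 0.40568.
Averaging over the posterior, P(purple next | data) = (3/5)(0.28391) + (1/7)(0.3104) + (4/9)(0.40568) = 0.395.

0.3950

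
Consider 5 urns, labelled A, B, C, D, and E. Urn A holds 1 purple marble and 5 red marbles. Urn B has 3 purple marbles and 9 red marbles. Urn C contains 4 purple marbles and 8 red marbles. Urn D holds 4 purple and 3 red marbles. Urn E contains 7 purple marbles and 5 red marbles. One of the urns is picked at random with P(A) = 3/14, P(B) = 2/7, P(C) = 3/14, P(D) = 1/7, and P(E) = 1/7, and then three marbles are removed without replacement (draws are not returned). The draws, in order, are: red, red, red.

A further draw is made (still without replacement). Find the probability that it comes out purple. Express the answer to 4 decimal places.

For each hypothesis, P(data | H) works out to: P(data | urn A) = (5/6)(4/5)(3/4) = 0.5; P(data | urn B) = (9/12)(8/11)(7/10) = 0.38182; P(data | urn C) = (8/12)(7/11)(6/10) = 0.25455; P(data | urn D) = (3/7)(2/6)(1/5) = 0.028571; P(data | urn E) = (5/12)(4/11)(3/10) = 0.045455.
Weighting by the prior gives 3/14 · 0.5 = 0.10714, 2/7 · 0.38182 = 0.10909, 3/14 · 0.25455 = 0.054545, 1/7 · 0.028571 = 0.0040816, 1/7 · 0.045455 = 0.0064935; with total 0.28135.
Dividing through by the total gives posterior P(urn A | data) = 0.38081, P(urn B | data) = 0.38773, P(urn C | data) = 0.19387, P(urn D | data) = 0.014507, P(urn E | data) = 0.023079.
The predictive probability is P(purple next | data) = (1/3)(0.38081) + (1/3)(0.38773) + (4/9)(0.19387) + (1)(0.014507) + (7/9)(0.023079) = 0.3748.

0.3748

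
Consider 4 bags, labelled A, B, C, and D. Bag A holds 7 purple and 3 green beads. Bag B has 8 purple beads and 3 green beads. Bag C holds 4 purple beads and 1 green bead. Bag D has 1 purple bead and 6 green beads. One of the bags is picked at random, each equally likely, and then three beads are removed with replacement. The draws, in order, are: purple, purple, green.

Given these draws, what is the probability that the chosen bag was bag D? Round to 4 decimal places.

For each hypothesis, P(data | H) works out to: P(data | bag A) = (7/10)(7/10)(3/10) = 0.147; P(data | bag B) = (8/11)(8/11)(3/11) = 0.14425; P(data | bag C) = (4/5)(4/5)(1/5) = 0.128; P(data | bag D) = (1/7)(1/7)(6/7) = 0.017493.
Multiplying each by its prior: 1/4 · 0.147 = 0.03675, 1/4 · 0.14425 = 0.036063, 1/4 · 0.128 = 0.032, 1/4 · 0.017493 = 0.0043732; with total 0.10919.
Hence P(bag D | data) = (0.0043732) / (0.10919) = 0.040052.

0.0401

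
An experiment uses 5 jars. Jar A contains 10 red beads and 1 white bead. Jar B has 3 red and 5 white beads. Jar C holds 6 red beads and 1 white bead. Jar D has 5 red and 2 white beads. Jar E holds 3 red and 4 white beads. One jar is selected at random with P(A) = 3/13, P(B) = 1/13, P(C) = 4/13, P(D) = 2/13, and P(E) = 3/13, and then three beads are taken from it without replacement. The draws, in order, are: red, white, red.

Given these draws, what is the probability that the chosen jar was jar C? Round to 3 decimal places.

Under each hypothesis, the probability of the observed sequence is: P(data | jar A) = (10/11)(1/10)(9/9) = 0.090909; P(data | jar B) = (3/8)(5/7)(2/6) = 0.089286; P(data | jar C) = (6/7)(1/6)(5/5) = 0.14286; P(data | jar D) = (5/7)(2/6)(4/5) = 0.19048; P(data | jar E) = (3/7)(4/6)(2/5) = 0.11429.
The prior-weighted likelihoods are 3/13 · 0.090909 = 0.020979, 1/13 · 0.089286 = 0.0068681, 4/13 · 0.14286 = 0.043956, 2/13 · 0.19048 = 0.029304, 3/13 · 0.11429 = 0.026374; these sum to 0.12748.
Hence P(jar C | data) = (0.043956) / (0.12748) = 0.34481.

0.345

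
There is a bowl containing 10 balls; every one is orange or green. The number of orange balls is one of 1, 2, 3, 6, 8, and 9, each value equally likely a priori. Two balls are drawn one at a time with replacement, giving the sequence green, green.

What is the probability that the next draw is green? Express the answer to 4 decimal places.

0.7707

Under each hypothesis, the probability of the observed sequence is: P(data | r = 1) = (9/10)(9/10) = 81/100; P(data | r = 2) = (8/10)(8/10) = 16/25; P(data | r = 3) = (7/10)(7/10) = 49/100; P(data | r = 6) = (4/10)(4/10) = 4/25; P(data | r = 8) = (2/10)(2/10) = 1/25; P(data | r = 9) = (1/10)(1/10) = 1/100.
The prior-weighted likelihoods are 1/6 · 81/100 = 27/200, 1/6 · 16/25 = 8/75, 1/6 · 49/100 = 49/600, 1/6 · 4/25 = 2/75, 1/6 · 1/25 = 1/150, 1/6 · 1/100 = 1/600; with total 43/120.
Dividing through by the total gives posterior P(r = 1 | data) = 0.37674, P(r = 2 | data) = 0.29767, P(r = 3 | data) = 0.22791, P(r = 6 | data) = 0.074419, P(r = 8 | data) = 0.018605, P(r = 9 | data) = 0.0046512.
So P(green next | data) = Σ P(green next | H) P(H | data) = (9/10)(0.37674) + (4/5)(0.29767) + (7/10)(0.22791) + (2/5)(0.074419) + (1/5)(0.018605) + (1/10)(0.0046512) = 0.7707.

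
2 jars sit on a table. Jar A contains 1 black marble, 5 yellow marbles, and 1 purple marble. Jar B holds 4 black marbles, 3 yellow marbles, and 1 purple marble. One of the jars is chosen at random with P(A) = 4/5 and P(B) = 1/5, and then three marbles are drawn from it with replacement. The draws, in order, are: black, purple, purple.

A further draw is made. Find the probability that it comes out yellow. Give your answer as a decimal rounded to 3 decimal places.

Under each hypothesis, the probability of the observed sequence is: P(data | jar A) = (1/7)(1/7)(1/7) = 0.0029155; P(data | jar B) = (4/8)(1/8)(1/8) = 0.0078125.
Weighting by the prior gives 4/5 · 0.0029155 = 0.0023324, 1/5 · 0.0078125 = 0.0015625; with total 0.0038949.
Dividing through by the total gives posterior P(jar A | data) = 0.59883, P(jar B | data) = 0.40117.
So P(yellow next | data) = Σ P(yellow next | H) P(H | data) = (5/7)(0.59883) + (3/8)(0.40117) = 0.57817.

0.578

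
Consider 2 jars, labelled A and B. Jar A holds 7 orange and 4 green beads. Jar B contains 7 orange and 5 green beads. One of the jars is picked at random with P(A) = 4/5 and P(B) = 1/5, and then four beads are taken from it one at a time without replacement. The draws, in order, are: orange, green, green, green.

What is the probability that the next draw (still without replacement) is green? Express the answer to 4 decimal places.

0.1744

The likelihood of the observed sequence under each hypothesis: P(data | jar A) = (7/11)(4/10)(3/9)(2/8) = 0.021212; P(data | jar B) = (7/12)(5/11)(4/10)(3/9) = 0.035354.
Multiplying each by its prior: 4/5 · 0.021212 = 0.01697, 1/5 · 0.035354 = 0.0070707; with total 0.02404.
The posterior is then P(jar A | data) = 0.70588, P(jar B | data) = 0.29412.
So P(green next | data) = Σ P(green next | H) P(H | data) = (1/7)(0.70588) + (1/4)(0.29412) = 0.17437.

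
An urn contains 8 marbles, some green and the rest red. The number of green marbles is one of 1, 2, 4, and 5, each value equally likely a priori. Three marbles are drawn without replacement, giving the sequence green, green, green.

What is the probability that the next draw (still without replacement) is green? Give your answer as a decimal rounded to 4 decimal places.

0.3429

The likelihood of the observed sequence under each hypothesis: P(data | r = 1) = (1/8)(0/7) = 0; P(data | r = 2) = (2/8)(1/7)(0/6) = 0; P(data | r = 4) = (4/8)(3/7)(2/6) = 1/14; P(data | r = 5) = (5/8)(4/7)(3/6) = 5/28.
Multiplying each by its prior: 1/4 · 0 = 0, 1/4 · 0 = 0, 1/4 · 1/14 = 1/56, 1/4 · 5/28 = 5/112; with total 1/16.
Normalising, the posterior is P(r = 1 | data) = 0, P(r = 2 | data) = 0, P(r = 4 | data) = 2/7, P(r = 5 | data) = 5/7.
So P(green next | data) = Σ P(green next | H) P(H | data) = (1/5)(2/7) + (2/5)(5/7) = 12/35.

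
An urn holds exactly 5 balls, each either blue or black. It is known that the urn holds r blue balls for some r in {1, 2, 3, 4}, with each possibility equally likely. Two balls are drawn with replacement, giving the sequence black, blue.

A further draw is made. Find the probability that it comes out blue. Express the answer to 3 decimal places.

0.500

The likelihood of the observed sequence under each hypothesis: P(data | r = 1) = (4/5)(1/5) = 4/25; P(data | r = 2) = (3/5)(2/5) = 6/25; P(data | r = 3) = (2/5)(3/5) = 6/25; P(data | r = 4) = (1/5)(4/5) = 4/25.
The prior-weighted likelihoods are 1/4 · 4/25 = 1/25, 1/4 · 6/25 = 3/50, 1/4 · 6/25 = 3/50, 1/4 · 4/25 = 1/25; with total 1/5.
Normalising, the posterior is P(r = 1 | data) = 1/5, P(r = 2 | data) = 3/10, P(r = 3 | data) = 3/10, P(r = 4 | data) = 1/5.
The predictive probability is P(blue next | data) = (1/5)(1/5) + (2/5)(3/10) + (3/5)(3/10) + (4/5)(1/5) = 1/2.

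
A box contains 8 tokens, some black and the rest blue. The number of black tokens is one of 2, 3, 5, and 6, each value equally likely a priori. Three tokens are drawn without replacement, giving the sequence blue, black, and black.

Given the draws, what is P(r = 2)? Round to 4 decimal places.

Compute the likelihood of the observed sequence for each case: P(data | r = 2) = (6/8)(2/7)(1/6) = 1/28; P(data | r = 3) = (5/8)(3/7)(2/6) = 5/56; P(data | r = 5) = (3/8)(5/7)(4/6) = 5/28; P(data | r = 6) = (2/8)(6/7)(5/6) = 5/28.
The prior-weighted likelihoods are 1/4 · 1/28 = 1/112, 1/4 · 5/56 = 5/224, 1/4 · 5/28 = 5/112, 1/4 · 5/28 = 5/112; with total 27/224.
Hence P(r = 2 | data) = (1/112) / (27/224) = 2/27.

0.0741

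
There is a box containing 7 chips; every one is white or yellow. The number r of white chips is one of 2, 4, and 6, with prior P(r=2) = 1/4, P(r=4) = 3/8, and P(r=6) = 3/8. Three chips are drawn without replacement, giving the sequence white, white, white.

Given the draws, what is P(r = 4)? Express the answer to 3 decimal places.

For each hypothesis, P(data | H) works out to: P(data | r = 2) = (2/7)(1/6)(0/5) = 0; P(data | r = 4) = (4/7)(3/6)(2/5) = 4/35; P(data | r = 6) = (6/7)(5/6)(4/5) = 4/7.
The prior-weighted likelihoods are 1/4 · 0 = 0, 3/8 · 4/35 = 3/70, 3/8 · 4/7 = 3/14; these sum to 9/35.
So P(r = 4 | data) = (3/70) / (9/35) = 1/6.

0.167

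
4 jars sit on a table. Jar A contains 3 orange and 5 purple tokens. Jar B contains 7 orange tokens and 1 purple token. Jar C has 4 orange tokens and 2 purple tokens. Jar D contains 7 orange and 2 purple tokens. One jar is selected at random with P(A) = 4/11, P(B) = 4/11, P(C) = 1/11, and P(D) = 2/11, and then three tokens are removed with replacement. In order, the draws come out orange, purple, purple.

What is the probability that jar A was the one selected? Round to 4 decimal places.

Under each hypothesis, the probability of the observed sequence is: P(data | jar A) = (3/8)(5/8)(5/8) = 0.14648; P(data | jar B) = (7/8)(1/8)(1/8) = 0.013672; P(data | jar C) = (4/6)(2/6)(2/6) = 0.074074; P(data | jar D) = (7/9)(2/9)(2/9) = 0.038409.
Weighting by the prior gives 4/11 · 0.14648 = 0.053267, 4/11 · 0.013672 = 0.0049716, 1/11 · 0.074074 = 0.006734, 2/11 · 0.038409 = 0.0069834; summing to 0.071956.
By Bayes' rule, P(jar A | data) = (0.053267) / (0.071956) = 0.74027.

0.7403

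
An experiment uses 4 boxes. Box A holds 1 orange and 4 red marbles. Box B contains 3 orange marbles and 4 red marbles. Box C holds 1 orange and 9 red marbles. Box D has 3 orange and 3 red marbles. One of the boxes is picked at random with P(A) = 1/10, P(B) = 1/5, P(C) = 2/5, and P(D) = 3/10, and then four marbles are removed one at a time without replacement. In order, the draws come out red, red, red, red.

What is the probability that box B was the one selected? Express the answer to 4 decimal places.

0.0215

Compute the likelihood of the observed sequence for each case: P(data | box A) = (4/5)(3/4)(2/3)(1/2) = 1/5; P(data | box B) = (4/7)(3/6)(2/5)(1/4) = 1/35; P(data | box C) = (9/10)(8/9)(7/8)(6/7) = 3/5; P(data | box D) = (3/6)(2/5)(1/4)(0/3) = 0.
The prior-weighted likelihoods are 1/10 · 1/5 = 1/50, 1/5 · 1/35 = 1/175, 2/5 · 3/5 = 6/25, 3/10 · 0 = 0; with total 93/350.
Hence P(box B | data) = (1/175) / (93/350) = 2/93.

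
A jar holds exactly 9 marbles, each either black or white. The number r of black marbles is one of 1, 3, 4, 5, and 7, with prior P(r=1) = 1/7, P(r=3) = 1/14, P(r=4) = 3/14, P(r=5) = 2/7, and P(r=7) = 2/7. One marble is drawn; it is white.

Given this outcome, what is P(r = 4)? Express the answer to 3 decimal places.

Compute the likelihood of this draw for each case: P(data | r = 1) = (8/9) = 8/9; P(data | r = 3) = (6/9) = 2/3; P(data | r = 4) = (5/9) = 5/9; P(data | r = 5) = (4/9) = 4/9; P(data | r = 7) = (2/9) = 2/9.
Weighting by the prior gives 1/7 · 8/9 = 8/63, 1/14 · 2/3 = 1/21, 3/14 · 5/9 = 5/42, 2/7 · 4/9 = 8/63, 2/7 · 2/9 = 4/63; summing to 61/126.
So P(r = 4 | data) = (5/42) / (61/126) = 15/61.

0.246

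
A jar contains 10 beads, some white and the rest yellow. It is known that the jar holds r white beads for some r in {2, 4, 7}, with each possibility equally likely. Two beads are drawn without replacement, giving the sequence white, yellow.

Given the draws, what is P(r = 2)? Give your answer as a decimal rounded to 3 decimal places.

0.262

Compute the likelihood of the observed sequence for each case: P(data | r = 2) = (2/10)(8/9) = 8/45; P(data | r = 4) = (4/10)(6/9) = 4/15; P(data | r = 7) = (7/10)(3/9) = 7/30.
Multiplying each by its prior: 1/3 · 8/45 = 8/135, 1/3 · 4/15 = 4/45, 1/3 · 7/30 = 7/90; summing to 61/270.
By Bayes' rule, P(r = 2 | data) = (8/135) / (61/270) = 16/61.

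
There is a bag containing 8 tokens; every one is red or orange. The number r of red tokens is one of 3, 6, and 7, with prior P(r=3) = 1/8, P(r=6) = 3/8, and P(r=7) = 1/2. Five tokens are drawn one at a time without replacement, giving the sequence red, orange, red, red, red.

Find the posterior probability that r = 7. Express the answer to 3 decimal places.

For each hypothesis, P(data | H) works out to: P(data | r = 3) = (3/8)(5/7)(2/6)(1/5)(0/4) = 0; P(data | r = 6) = (6/8)(2/7)(5/6)(4/5)(3/4) = 3/28; P(data | r = 7) = (7/8)(1/7)(6/6)(5/5)(4/4) = 1/8.
Multiplying each by its prior: 1/8 · 0 = 0, 3/8 · 3/28 = 9/224, 1/2 · 1/8 = 1/16; these sum to 23/224.
So P(r = 7 | data) = (1/16) / (23/224) = 14/23.

0.609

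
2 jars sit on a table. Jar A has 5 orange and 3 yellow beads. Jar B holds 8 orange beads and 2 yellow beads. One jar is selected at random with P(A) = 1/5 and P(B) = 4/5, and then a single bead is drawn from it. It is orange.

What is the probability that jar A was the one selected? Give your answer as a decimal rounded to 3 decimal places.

0.163

The likelihood of this draw under each hypothesis: P(data | jar A) = (5/8) = 5/8; P(data | jar B) = (8/10) = 4/5.
The prior-weighted likelihoods are 1/5 · 5/8 = 1/8, 4/5 · 4/5 = 16/25; these sum to 153/200.
So P(jar A | data) = (1/8) / (153/200) = 25/153.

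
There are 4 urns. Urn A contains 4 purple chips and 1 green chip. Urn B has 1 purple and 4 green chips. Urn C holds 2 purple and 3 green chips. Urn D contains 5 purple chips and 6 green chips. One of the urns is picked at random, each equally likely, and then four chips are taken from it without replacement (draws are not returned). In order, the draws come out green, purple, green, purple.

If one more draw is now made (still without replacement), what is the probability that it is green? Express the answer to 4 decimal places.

For each hypothesis, P(data | H) works out to: P(data | urn A) = (1/5)(4/4)(0/3) = 0; P(data | urn B) = (4/5)(1/4)(3/3)(0/2) = 0; P(data | urn C) = (3/5)(2/4)(2/3)(1/2) = 1/10; P(data | urn D) = (6/11)(5/10)(5/9)(4/8) = 5/66.
Multiplying each by its prior: 1/4 · 0 = 0, 1/4 · 0 = 0, 1/4 · 1/10 = 1/40, 1/4 · 5/66 = 5/264; these sum to 29/660.
Normalising, the posterior is P(urn A | data) = 0, P(urn B | data) = 0, P(urn C | data) = 33/58, P(urn D | data) = 25/58.
The predictive probability is P(green next | data) = (1)(33/58) + (4/7)(25/58) = 331/406.

0.8153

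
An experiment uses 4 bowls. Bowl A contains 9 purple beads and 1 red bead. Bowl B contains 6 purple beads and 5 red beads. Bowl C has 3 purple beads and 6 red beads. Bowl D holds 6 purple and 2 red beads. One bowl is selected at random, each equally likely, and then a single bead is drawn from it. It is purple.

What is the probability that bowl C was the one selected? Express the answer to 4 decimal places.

0.1318

The likelihood of this draw under each hypothesis: P(data | bowl A) = (9/10) = 0.9; P(data | bowl B) = (6/11) = 0.54545; P(data | bowl C) = (3/9) = 0.33333; P(data | bowl D) = (6/8) = 0.75.
The prior-weighted likelihoods are 1/4 · 0.9 = 0.225, 1/4 · 0.54545 = 0.13636, 1/4 · 0.33333 = 0.083333, 1/4 · 0.75 = 0.1875; these sum to 0.6322.
So P(bowl C | data) = (0.083333) / (0.6322) = 0.13182.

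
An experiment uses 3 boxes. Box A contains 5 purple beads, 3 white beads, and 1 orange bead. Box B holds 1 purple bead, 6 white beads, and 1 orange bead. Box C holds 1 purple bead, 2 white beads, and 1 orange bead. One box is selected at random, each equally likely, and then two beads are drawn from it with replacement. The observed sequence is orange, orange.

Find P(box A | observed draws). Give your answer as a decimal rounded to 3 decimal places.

0.136

Compute the likelihood of the observed sequence for each case: P(data | box A) = (1/9)(1/9) = 0.012346; P(data | box B) = (1/8)(1/8) = 0.015625; P(data | box C) = (1/4)(1/4) = 0.0625.
Weighting by the prior gives 1/3 · 0.012346 = 0.0041152, 1/3 · 0.015625 = 0.0052083, 1/3 · 0.0625 = 0.020833; these sum to 0.030157.
Hence P(box A | data) = (0.0041152) / (0.030157) = 0.13646.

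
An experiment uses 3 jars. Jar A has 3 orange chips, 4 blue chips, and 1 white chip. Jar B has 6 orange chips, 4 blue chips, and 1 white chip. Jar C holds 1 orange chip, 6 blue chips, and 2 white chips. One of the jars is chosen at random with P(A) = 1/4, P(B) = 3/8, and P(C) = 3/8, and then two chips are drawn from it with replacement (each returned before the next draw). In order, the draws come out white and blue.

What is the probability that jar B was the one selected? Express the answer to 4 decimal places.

The likelihood of the observed sequence under each hypothesis: P(data | jar A) = (1/8)(4/8) = 0.0625; P(data | jar B) = (1/11)(4/11) = 0.033058; P(data | jar C) = (2/9)(6/9) = 0.14815.
Multiplying each by its prior: 1/4 · 0.0625 = 0.015625, 3/8 · 0.033058 = 0.012397, 3/8 · 0.14815 = 0.055556; with total 0.083577.
So P(jar B | data) = (0.012397) / (0.083577) = 0.14833.

0.1483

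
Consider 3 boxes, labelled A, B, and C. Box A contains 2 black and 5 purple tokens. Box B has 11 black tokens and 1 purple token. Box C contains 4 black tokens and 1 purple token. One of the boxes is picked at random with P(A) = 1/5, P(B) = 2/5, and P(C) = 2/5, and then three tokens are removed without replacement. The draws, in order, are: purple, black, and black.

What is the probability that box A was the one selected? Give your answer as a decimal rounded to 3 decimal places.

Under each hypothesis, the probability of the observed sequence is: P(data | box A) = (5/7)(2/6)(1/5) = 1/21; P(data | box B) = (1/12)(11/11)(10/10) = 1/12; P(data | box C) = (1/5)(4/4)(3/3) = 1/5.
Multiplying each by its prior: 1/5 · 1/21 = 1/105, 2/5 · 1/12 = 1/30, 2/5 · 1/5 = 2/25; summing to 43/350.
Hence P(box A | data) = (1/105) / (43/350) = 10/129.

0.078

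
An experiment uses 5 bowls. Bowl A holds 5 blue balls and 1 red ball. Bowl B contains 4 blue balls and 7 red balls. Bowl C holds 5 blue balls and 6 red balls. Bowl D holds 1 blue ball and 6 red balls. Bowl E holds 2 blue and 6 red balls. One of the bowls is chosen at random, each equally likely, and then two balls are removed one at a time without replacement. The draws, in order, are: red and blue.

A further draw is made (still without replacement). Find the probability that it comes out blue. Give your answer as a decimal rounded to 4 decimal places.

Compute the likelihood of the observed sequence for each case: P(data | bowl A) = (1/6)(5/5) = 0.16667; P(data | bowl B) = (7/11)(4/10) = 0.25455; P(data | bowl C) = (6/11)(5/10) = 0.27273; P(data | bowl D) = (6/7)(1/6) = 0.14286; P(data | bowl E) = (6/8)(2/7) = 0.21429.
Multiplying each by its prior: 1/5 · 0.16667 = 0.033333, 1/5 · 0.25455 = 0.050909, 1/5 · 0.27273 = 0.054545, 1/5 · 0.14286 = 0.028571, 1/5 · 0.21429 = 0.042857; with total 0.21022.
Dividing through by the total gives posterior P(bowl A | data) = 0.15857, P(bowl B | data) = 0.24217, P(bowl C | data) = 0.25947, P(bowl D | data) = 0.13591, P(bowl E | data) = 0.20387.
The predictive probability is P(blue next | data) = (1)(0.15857) + (1/3)(0.24217) + (4/9)(0.25947) + (0)(0.13591) + (1/6)(0.20387) = 0.38859.

0.3886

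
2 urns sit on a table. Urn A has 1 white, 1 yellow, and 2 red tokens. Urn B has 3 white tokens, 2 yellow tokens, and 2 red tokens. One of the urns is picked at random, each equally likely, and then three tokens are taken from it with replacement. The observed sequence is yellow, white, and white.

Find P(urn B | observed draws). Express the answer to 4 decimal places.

Under each hypothesis, the probability of the observed sequence is: P(data | urn A) = (1/4)(1/4)(1/4) = 0.015625; P(data | urn B) = (2/7)(3/7)(3/7) = 0.052478.
Weighting by the prior gives 1/2 · 0.015625 = 0.0078125, 1/2 · 0.052478 = 0.026239; summing to 0.034052.
Hence P(urn B | data) = (0.026239) / (0.034052) = 0.77057.

0.7706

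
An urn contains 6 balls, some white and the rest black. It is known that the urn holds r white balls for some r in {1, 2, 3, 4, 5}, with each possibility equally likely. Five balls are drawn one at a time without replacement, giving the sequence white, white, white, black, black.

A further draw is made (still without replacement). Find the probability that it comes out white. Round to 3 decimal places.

Under each hypothesis, the probability of the observed sequence is: P(data | r = 1) = (1/6)(0/5) = 0; P(data | r = 2) = (2/6)(1/5)(0/4) = 0; P(data | r = 3) = (3/6)(2/5)(1/4)(3/3)(2/2) = 1/20; P(data | r = 4) = (4/6)(3/5)(2/4)(2/3)(1/2) = 1/15; P(data | r = 5) = (5/6)(4/5)(3/4)(1/3)(0/2) = 0.
Weighting by the prior gives 1/5 · 0 = 0, 1/5 · 0 = 0, 1/5 · 1/20 = 1/100, 1/5 · 1/15 = 1/75, 1/5 · 0 = 0; summing to 7/300.
Dividing through by the total gives posterior P(r = 1 | data) = 0, P(r = 2 | data) = 0, P(r = 3 | data) = 3/7, P(r = 4 | data) = 4/7, P(r = 5 | data) = 0.
The predictive probability is P(white next | data) = (0)(3/7) + (1)(4/7) = 4/7.

0.571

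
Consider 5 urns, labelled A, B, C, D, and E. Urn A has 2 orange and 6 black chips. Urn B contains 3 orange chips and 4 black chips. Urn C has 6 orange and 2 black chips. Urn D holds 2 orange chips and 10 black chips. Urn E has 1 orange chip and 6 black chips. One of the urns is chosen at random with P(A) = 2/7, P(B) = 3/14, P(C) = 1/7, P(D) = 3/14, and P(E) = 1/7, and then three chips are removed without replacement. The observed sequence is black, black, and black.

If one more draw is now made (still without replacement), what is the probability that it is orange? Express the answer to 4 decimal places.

The likelihood of the observed sequence under each hypothesis: P(data | urn A) = (6/8)(5/7)(4/6) = 0.35714; P(data | urn B) = (4/7)(3/6)(2/5) = 0.11429; P(data | urn C) = (2/8)(1/7)(0/6) = 0; P(data | urn D) = (10/12)(9/11)(8/10) = 0.54545; P(data | urn E) = (6/7)(5/6)(4/5) = 0.57143.
Multiplying each by its prior: 2/7 · 0.35714 = 0.10204, 3/14 · 0.11429 = 0.02449, 1/7 · 0 = 0, 3/14 · 0.54545 = 0.11688, 1/7 · 0.57143 = 0.081633; these sum to 0.32505.
The posterior is then P(urn A | data) = 0.31393, P(urn B | data) = 0.075342, P(urn C | data) = 0, P(urn D | data) = 0.35959, P(urn E | data) = 0.25114.
Averaging over the posterior, P(orange next | data) = (2/5)(0.31393) + (3/4)(0.075342) + (2/9)(0.35959) + (1/4)(0.25114) = 0.32477.

0.3248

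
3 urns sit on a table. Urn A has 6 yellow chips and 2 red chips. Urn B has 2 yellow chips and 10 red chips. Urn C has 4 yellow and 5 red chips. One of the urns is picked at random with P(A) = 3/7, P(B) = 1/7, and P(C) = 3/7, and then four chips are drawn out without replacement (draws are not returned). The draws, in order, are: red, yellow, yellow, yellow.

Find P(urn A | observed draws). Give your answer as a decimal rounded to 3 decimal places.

Compute the likelihood of the observed sequence for each case: P(data | urn A) = (2/8)(6/7)(5/6)(4/5) = 1/7; P(data | urn B) = (10/12)(2/11)(1/10)(0/9) = 0; P(data | urn C) = (5/9)(4/8)(3/7)(2/6) = 5/126.
Weighting by the prior gives 3/7 · 1/7 = 3/49, 1/7 · 0 = 0, 3/7 · 5/126 = 5/294; summing to 23/294.
Therefore the posterior P(urn A | data) = (3/49) / (23/294) = 18/23.

0.783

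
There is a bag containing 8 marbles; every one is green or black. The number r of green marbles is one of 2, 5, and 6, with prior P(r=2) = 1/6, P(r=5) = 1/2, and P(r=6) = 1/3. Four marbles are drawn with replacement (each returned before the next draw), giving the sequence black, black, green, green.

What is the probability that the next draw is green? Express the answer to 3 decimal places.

Compute the likelihood of the observed sequence for each case: P(data | r = 2) = (6/8)(6/8)(2/8)(2/8) = 0.035156; P(data | r = 5) = (3/8)(3/8)(5/8)(5/8) = 0.054932; P(data | r = 6) = (2/8)(2/8)(6/8)(6/8) = 0.035156.
Multiplying each by its prior: 1/6 · 0.035156 = 0.0058594, 1/2 · 0.054932 = 0.027466, 1/3 · 0.035156 = 0.011719; these sum to 0.045044.
Normalising, the posterior is P(r = 2 | data) = 0.13008, P(r = 5 | data) = 0.60976, P(r = 6 | data) = 0.26016.
So P(green next | data) = Σ P(green next | H) P(H | data) = (1/4)(0.13008) + (5/8)(0.60976) + (3/4)(0.26016) = 0.60874.

0.609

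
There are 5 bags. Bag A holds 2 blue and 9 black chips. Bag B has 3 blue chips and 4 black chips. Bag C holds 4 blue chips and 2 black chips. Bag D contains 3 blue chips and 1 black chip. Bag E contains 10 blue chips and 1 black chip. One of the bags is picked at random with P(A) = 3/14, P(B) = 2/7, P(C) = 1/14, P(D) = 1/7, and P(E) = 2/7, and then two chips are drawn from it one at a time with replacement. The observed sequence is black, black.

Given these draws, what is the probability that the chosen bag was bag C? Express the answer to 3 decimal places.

For each hypothesis, P(data | H) works out to: P(data | bag A) = (9/11)(9/11) = 0.66942; P(data | bag B) = (4/7)(4/7) = 0.32653; P(data | bag C) = (2/6)(2/6) = 0.11111; P(data | bag D) = (1/4)(1/4) = 0.0625; P(data | bag E) = (1/11)(1/11) = 0.0082645.
The prior-weighted likelihoods are 3/14 · 0.66942 = 0.14345, 2/7 · 0.32653 = 0.093294, 1/14 · 0.11111 = 0.0079365, 1/7 · 0.0625 = 0.0089286, 2/7 · 0.0082645 = 0.0023613; with total 0.25597.
So P(bag C | data) = (0.0079365) / (0.25597) = 0.031006.

0.031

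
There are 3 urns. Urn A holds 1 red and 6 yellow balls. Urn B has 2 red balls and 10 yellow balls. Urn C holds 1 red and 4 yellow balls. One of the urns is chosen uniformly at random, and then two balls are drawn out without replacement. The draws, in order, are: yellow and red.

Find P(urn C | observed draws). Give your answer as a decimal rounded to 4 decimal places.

For each hypothesis, P(data | H) works out to: P(data | urn A) = (6/7)(1/6) = 0.14286; P(data | urn B) = (10/12)(2/11) = 0.15152; P(data | urn C) = (4/5)(1/4) = 0.2.
Weighting by the prior gives 1/3 · 0.14286 = 0.047619, 1/3 · 0.15152 = 0.050505, 1/3 · 0.2 = 0.066667; summing to 0.16479.
Therefore the posterior P(urn C | data) = (0.066667) / (0.16479) = 0.40455.

0.4046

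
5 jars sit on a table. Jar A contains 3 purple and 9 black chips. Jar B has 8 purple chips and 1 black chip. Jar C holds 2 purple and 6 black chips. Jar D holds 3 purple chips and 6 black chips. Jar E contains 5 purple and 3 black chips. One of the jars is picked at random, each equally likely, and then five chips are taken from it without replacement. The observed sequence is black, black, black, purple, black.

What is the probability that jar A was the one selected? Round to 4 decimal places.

Compute the likelihood of the observed sequence for each case: P(data | jar A) = (9/12)(8/11)(7/10)(3/9)(6/8) = 0.095455; P(data | jar B) = (1/9)(0/8) = 0; P(data | jar C) = (6/8)(5/7)(4/6)(2/5)(3/4) = 0.10714; P(data | jar D) = (6/9)(5/8)(4/7)(3/6)(3/5) = 0.071429; P(data | jar E) = (3/8)(2/7)(1/6)(5/5)(0/4) = 0.
Multiplying each by its prior: 1/5 · 0.095455 = 0.019091, 1/5 · 0 = 0, 1/5 · 0.10714 = 0.021429, 1/5 · 0.071429 = 0.014286, 1/5 · 0 = 0; these sum to 0.054805.
By Bayes' rule, P(jar A | data) = (0.019091) / (0.054805) = 0.34834.

0.3483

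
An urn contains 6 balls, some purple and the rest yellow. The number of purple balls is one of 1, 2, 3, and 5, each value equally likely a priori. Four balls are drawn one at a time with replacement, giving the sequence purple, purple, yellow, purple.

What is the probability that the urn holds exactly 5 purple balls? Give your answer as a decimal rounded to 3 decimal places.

For each hypothesis, P(data | H) works out to: P(data | r = 1) = (1/6)(1/6)(5/6)(1/6) = 0.003858; P(data | r = 2) = (2/6)(2/6)(4/6)(2/6) = 0.024691; P(data | r = 3) = (3/6)(3/6)(3/6)(3/6) = 0.0625; P(data | r = 5) = (5/6)(5/6)(1/6)(5/6) = 0.096451.
Weighting by the prior gives 1/4 · 0.003858 = 0.00096451, 1/4 · 0.024691 = 0.0061728, 1/4 · 0.0625 = 0.015625, 1/4 · 0.096451 = 0.024113; these sum to 0.046875.
Hence P(r = 5 | data) = (0.024113) / (0.046875) = 0.5144.

0.514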